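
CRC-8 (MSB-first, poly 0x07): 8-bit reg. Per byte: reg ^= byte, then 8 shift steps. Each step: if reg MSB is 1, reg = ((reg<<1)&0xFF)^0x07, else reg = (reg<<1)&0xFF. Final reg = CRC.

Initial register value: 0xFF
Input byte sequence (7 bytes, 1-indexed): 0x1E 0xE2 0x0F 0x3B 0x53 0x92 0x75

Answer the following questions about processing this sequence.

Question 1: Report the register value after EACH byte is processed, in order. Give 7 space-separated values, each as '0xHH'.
0xA9 0xF6 0xE1 0x08 0x86 0x6C 0x4F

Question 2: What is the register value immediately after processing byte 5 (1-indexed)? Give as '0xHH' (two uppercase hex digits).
Answer: 0x86

Derivation:
After byte 1 (0x1E): reg=0xA9
After byte 2 (0xE2): reg=0xF6
After byte 3 (0x0F): reg=0xE1
After byte 4 (0x3B): reg=0x08
After byte 5 (0x53): reg=0x86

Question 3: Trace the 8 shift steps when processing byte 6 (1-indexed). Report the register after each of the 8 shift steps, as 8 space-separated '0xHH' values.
After byte 1 (0x1E): reg=0xA9
After byte 2 (0xE2): reg=0xF6
After byte 3 (0x0F): reg=0xE1
After byte 4 (0x3B): reg=0x08
After byte 5 (0x53): reg=0x86
Register before byte 6: 0x86
After XOR with byte 0x92: 0x14

Answer: 0x28 0x50 0xA0 0x47 0x8E 0x1B 0x36 0x6C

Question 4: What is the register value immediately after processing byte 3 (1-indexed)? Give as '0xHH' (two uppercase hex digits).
After byte 1 (0x1E): reg=0xA9
After byte 2 (0xE2): reg=0xF6
After byte 3 (0x0F): reg=0xE1

Answer: 0xE1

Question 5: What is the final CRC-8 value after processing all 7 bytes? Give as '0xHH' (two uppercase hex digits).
After byte 1 (0x1E): reg=0xA9
After byte 2 (0xE2): reg=0xF6
After byte 3 (0x0F): reg=0xE1
After byte 4 (0x3B): reg=0x08
After byte 5 (0x53): reg=0x86
After byte 6 (0x92): reg=0x6C
After byte 7 (0x75): reg=0x4F

Answer: 0x4F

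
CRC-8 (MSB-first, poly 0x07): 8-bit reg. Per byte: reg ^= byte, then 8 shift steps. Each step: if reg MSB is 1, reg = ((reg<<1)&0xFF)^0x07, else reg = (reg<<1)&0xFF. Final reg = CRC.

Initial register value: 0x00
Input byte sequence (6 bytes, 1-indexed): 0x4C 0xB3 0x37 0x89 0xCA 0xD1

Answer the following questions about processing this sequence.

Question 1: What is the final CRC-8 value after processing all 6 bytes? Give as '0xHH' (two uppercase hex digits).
Answer: 0x56

Derivation:
After byte 1 (0x4C): reg=0xE3
After byte 2 (0xB3): reg=0xB7
After byte 3 (0x37): reg=0x89
After byte 4 (0x89): reg=0x00
After byte 5 (0xCA): reg=0x78
After byte 6 (0xD1): reg=0x56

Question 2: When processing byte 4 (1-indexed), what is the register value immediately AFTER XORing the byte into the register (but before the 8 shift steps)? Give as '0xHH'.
Answer: 0x00

Derivation:
Register before byte 4: 0x89
Byte 4: 0x89
0x89 XOR 0x89 = 0x00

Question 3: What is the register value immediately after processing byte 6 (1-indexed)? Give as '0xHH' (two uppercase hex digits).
After byte 1 (0x4C): reg=0xE3
After byte 2 (0xB3): reg=0xB7
After byte 3 (0x37): reg=0x89
After byte 4 (0x89): reg=0x00
After byte 5 (0xCA): reg=0x78
After byte 6 (0xD1): reg=0x56

Answer: 0x56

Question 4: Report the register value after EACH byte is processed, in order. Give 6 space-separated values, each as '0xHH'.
0xE3 0xB7 0x89 0x00 0x78 0x56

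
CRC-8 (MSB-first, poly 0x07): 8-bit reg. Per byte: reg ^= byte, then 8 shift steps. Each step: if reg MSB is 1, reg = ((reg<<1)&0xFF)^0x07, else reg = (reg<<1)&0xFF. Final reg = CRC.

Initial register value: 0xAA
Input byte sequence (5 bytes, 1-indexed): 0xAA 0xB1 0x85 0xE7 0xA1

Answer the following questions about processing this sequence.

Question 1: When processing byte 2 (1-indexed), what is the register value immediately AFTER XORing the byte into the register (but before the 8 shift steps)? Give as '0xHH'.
Register before byte 2: 0x00
Byte 2: 0xB1
0x00 XOR 0xB1 = 0xB1

Answer: 0xB1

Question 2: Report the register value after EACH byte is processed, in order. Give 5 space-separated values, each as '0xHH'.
0x00 0x1E 0xC8 0xCD 0x03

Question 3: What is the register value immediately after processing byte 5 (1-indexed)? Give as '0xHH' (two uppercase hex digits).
After byte 1 (0xAA): reg=0x00
After byte 2 (0xB1): reg=0x1E
After byte 3 (0x85): reg=0xC8
After byte 4 (0xE7): reg=0xCD
After byte 5 (0xA1): reg=0x03

Answer: 0x03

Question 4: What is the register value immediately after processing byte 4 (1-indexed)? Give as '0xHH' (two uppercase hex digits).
After byte 1 (0xAA): reg=0x00
After byte 2 (0xB1): reg=0x1E
After byte 3 (0x85): reg=0xC8
After byte 4 (0xE7): reg=0xCD

Answer: 0xCD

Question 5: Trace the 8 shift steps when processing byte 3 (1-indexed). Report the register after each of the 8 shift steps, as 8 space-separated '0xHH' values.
After byte 1 (0xAA): reg=0x00
After byte 2 (0xB1): reg=0x1E
Register before byte 3: 0x1E
After XOR with byte 0x85: 0x9B

Answer: 0x31 0x62 0xC4 0x8F 0x19 0x32 0x64 0xC8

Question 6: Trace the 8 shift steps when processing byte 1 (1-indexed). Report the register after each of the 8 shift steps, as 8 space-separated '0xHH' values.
Register before byte 1: 0xAA
After XOR with byte 0xAA: 0x00

Answer: 0x00 0x00 0x00 0x00 0x00 0x00 0x00 0x00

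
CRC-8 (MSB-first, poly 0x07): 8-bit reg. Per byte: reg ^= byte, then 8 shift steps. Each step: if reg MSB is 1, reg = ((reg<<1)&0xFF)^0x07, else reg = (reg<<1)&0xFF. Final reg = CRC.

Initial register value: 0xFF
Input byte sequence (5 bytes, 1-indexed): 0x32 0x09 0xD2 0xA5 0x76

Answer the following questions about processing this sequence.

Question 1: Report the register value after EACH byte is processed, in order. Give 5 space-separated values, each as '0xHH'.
0x6D 0x3B 0x91 0x8C 0xE8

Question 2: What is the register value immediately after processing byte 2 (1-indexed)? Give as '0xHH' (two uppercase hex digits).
After byte 1 (0x32): reg=0x6D
After byte 2 (0x09): reg=0x3B

Answer: 0x3B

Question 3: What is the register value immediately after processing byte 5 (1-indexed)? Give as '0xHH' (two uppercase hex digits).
Answer: 0xE8

Derivation:
After byte 1 (0x32): reg=0x6D
After byte 2 (0x09): reg=0x3B
After byte 3 (0xD2): reg=0x91
After byte 4 (0xA5): reg=0x8C
After byte 5 (0x76): reg=0xE8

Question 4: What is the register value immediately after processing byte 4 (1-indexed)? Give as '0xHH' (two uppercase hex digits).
After byte 1 (0x32): reg=0x6D
After byte 2 (0x09): reg=0x3B
After byte 3 (0xD2): reg=0x91
After byte 4 (0xA5): reg=0x8C

Answer: 0x8C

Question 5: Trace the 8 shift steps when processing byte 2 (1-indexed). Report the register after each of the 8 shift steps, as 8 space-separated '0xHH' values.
Answer: 0xC8 0x97 0x29 0x52 0xA4 0x4F 0x9E 0x3B

Derivation:
After byte 1 (0x32): reg=0x6D
Register before byte 2: 0x6D
After XOR with byte 0x09: 0x64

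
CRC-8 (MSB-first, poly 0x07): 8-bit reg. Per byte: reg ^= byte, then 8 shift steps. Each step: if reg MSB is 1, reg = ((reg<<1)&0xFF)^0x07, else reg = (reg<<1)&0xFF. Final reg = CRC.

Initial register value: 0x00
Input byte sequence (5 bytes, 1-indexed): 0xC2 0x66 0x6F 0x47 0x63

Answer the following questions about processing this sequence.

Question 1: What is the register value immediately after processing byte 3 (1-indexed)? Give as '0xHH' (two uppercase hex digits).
After byte 1 (0xC2): reg=0x40
After byte 2 (0x66): reg=0xF2
After byte 3 (0x6F): reg=0xDA

Answer: 0xDA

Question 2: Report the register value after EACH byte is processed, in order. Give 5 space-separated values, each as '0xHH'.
0x40 0xF2 0xDA 0xDA 0x26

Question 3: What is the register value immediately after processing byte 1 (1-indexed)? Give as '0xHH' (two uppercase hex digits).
After byte 1 (0xC2): reg=0x40

Answer: 0x40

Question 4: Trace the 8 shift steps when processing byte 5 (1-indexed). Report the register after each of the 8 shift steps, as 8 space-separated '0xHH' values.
Answer: 0x75 0xEA 0xD3 0xA1 0x45 0x8A 0x13 0x26

Derivation:
After byte 1 (0xC2): reg=0x40
After byte 2 (0x66): reg=0xF2
After byte 3 (0x6F): reg=0xDA
After byte 4 (0x47): reg=0xDA
Register before byte 5: 0xDA
After XOR with byte 0x63: 0xB9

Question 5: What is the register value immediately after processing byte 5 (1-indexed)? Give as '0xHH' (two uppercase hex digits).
After byte 1 (0xC2): reg=0x40
After byte 2 (0x66): reg=0xF2
After byte 3 (0x6F): reg=0xDA
After byte 4 (0x47): reg=0xDA
After byte 5 (0x63): reg=0x26

Answer: 0x26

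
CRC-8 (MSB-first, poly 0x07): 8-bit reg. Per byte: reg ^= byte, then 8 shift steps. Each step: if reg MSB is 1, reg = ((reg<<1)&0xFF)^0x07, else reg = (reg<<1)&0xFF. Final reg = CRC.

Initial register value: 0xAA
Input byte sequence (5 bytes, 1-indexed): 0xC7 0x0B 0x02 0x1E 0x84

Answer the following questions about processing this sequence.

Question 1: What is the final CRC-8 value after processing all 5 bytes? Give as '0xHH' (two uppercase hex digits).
After byte 1 (0xC7): reg=0x04
After byte 2 (0x0B): reg=0x2D
After byte 3 (0x02): reg=0xCD
After byte 4 (0x1E): reg=0x37
After byte 5 (0x84): reg=0x10

Answer: 0x10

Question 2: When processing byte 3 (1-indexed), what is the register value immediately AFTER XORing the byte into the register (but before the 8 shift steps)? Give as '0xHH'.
Answer: 0x2F

Derivation:
Register before byte 3: 0x2D
Byte 3: 0x02
0x2D XOR 0x02 = 0x2F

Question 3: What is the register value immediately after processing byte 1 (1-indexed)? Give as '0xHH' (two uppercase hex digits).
After byte 1 (0xC7): reg=0x04

Answer: 0x04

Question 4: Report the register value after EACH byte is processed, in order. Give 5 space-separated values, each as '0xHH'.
0x04 0x2D 0xCD 0x37 0x10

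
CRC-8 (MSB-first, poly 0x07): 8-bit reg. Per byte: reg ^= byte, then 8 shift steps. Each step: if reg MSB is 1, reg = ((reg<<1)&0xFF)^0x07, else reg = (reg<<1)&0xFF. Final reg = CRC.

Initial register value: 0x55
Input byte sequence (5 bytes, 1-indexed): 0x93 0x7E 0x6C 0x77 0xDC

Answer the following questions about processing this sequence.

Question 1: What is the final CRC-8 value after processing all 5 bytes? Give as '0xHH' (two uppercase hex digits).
Answer: 0x0E

Derivation:
After byte 1 (0x93): reg=0x5C
After byte 2 (0x7E): reg=0xEE
After byte 3 (0x6C): reg=0x87
After byte 4 (0x77): reg=0xDE
After byte 5 (0xDC): reg=0x0E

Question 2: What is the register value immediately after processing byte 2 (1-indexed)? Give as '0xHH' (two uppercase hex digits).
Answer: 0xEE

Derivation:
After byte 1 (0x93): reg=0x5C
After byte 2 (0x7E): reg=0xEE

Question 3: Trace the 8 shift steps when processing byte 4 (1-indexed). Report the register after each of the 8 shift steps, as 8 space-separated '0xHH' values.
After byte 1 (0x93): reg=0x5C
After byte 2 (0x7E): reg=0xEE
After byte 3 (0x6C): reg=0x87
Register before byte 4: 0x87
After XOR with byte 0x77: 0xF0

Answer: 0xE7 0xC9 0x95 0x2D 0x5A 0xB4 0x6F 0xDE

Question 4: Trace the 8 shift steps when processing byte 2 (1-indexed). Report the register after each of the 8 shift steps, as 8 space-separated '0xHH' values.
After byte 1 (0x93): reg=0x5C
Register before byte 2: 0x5C
After XOR with byte 0x7E: 0x22

Answer: 0x44 0x88 0x17 0x2E 0x5C 0xB8 0x77 0xEE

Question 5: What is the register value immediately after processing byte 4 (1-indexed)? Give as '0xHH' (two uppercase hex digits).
Answer: 0xDE

Derivation:
After byte 1 (0x93): reg=0x5C
After byte 2 (0x7E): reg=0xEE
After byte 3 (0x6C): reg=0x87
After byte 4 (0x77): reg=0xDE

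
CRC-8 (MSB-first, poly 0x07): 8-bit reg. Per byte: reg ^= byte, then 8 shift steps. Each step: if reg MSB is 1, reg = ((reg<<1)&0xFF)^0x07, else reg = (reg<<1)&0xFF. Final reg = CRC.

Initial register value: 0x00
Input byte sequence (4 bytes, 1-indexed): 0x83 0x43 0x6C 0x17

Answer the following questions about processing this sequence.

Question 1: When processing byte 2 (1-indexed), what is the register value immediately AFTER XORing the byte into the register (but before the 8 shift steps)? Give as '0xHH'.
Register before byte 2: 0x80
Byte 2: 0x43
0x80 XOR 0x43 = 0xC3

Answer: 0xC3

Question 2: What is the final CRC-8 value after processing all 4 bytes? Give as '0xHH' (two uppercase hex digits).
Answer: 0x5C

Derivation:
After byte 1 (0x83): reg=0x80
After byte 2 (0x43): reg=0x47
After byte 3 (0x6C): reg=0xD1
After byte 4 (0x17): reg=0x5C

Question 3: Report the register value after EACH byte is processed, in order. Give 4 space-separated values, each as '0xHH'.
0x80 0x47 0xD1 0x5C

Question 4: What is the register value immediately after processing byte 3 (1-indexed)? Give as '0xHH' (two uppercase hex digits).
Answer: 0xD1

Derivation:
After byte 1 (0x83): reg=0x80
After byte 2 (0x43): reg=0x47
After byte 3 (0x6C): reg=0xD1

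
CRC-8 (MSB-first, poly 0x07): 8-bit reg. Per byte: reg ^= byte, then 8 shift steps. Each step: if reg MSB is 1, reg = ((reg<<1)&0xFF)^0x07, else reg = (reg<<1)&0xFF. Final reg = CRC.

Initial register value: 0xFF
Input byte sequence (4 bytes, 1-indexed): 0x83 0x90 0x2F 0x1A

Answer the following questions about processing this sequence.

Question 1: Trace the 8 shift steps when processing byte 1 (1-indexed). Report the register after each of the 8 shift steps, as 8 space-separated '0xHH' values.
Register before byte 1: 0xFF
After XOR with byte 0x83: 0x7C

Answer: 0xF8 0xF7 0xE9 0xD5 0xAD 0x5D 0xBA 0x73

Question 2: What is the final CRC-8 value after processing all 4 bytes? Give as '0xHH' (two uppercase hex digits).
Answer: 0x58

Derivation:
After byte 1 (0x83): reg=0x73
After byte 2 (0x90): reg=0xA7
After byte 3 (0x2F): reg=0xB1
After byte 4 (0x1A): reg=0x58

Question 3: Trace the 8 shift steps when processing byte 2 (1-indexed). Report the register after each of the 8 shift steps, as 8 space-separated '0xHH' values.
Answer: 0xC1 0x85 0x0D 0x1A 0x34 0x68 0xD0 0xA7

Derivation:
After byte 1 (0x83): reg=0x73
Register before byte 2: 0x73
After XOR with byte 0x90: 0xE3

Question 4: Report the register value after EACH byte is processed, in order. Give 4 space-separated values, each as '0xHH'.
0x73 0xA7 0xB1 0x58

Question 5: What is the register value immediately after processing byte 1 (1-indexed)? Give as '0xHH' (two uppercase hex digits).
After byte 1 (0x83): reg=0x73

Answer: 0x73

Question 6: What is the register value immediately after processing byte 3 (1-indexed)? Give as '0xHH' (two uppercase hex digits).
After byte 1 (0x83): reg=0x73
After byte 2 (0x90): reg=0xA7
After byte 3 (0x2F): reg=0xB1

Answer: 0xB1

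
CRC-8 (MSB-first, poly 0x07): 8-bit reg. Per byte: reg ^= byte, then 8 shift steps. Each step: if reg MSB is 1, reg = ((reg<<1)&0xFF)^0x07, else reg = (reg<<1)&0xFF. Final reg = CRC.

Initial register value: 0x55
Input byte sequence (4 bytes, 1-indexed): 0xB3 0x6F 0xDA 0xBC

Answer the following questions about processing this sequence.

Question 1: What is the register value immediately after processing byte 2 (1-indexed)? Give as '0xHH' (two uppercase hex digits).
After byte 1 (0xB3): reg=0xBC
After byte 2 (0x6F): reg=0x37

Answer: 0x37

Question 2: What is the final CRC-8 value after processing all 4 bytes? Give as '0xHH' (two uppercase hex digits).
After byte 1 (0xB3): reg=0xBC
After byte 2 (0x6F): reg=0x37
After byte 3 (0xDA): reg=0x8D
After byte 4 (0xBC): reg=0x97

Answer: 0x97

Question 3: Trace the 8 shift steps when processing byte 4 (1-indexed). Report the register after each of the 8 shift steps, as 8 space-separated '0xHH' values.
Answer: 0x62 0xC4 0x8F 0x19 0x32 0x64 0xC8 0x97

Derivation:
After byte 1 (0xB3): reg=0xBC
After byte 2 (0x6F): reg=0x37
After byte 3 (0xDA): reg=0x8D
Register before byte 4: 0x8D
After XOR with byte 0xBC: 0x31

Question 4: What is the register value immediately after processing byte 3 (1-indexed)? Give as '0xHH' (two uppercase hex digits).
Answer: 0x8D

Derivation:
After byte 1 (0xB3): reg=0xBC
After byte 2 (0x6F): reg=0x37
After byte 3 (0xDA): reg=0x8D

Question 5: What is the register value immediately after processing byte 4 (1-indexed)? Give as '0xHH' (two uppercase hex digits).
After byte 1 (0xB3): reg=0xBC
After byte 2 (0x6F): reg=0x37
After byte 3 (0xDA): reg=0x8D
After byte 4 (0xBC): reg=0x97

Answer: 0x97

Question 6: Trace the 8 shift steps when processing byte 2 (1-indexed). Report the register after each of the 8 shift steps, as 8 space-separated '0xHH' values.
After byte 1 (0xB3): reg=0xBC
Register before byte 2: 0xBC
After XOR with byte 0x6F: 0xD3

Answer: 0xA1 0x45 0x8A 0x13 0x26 0x4C 0x98 0x37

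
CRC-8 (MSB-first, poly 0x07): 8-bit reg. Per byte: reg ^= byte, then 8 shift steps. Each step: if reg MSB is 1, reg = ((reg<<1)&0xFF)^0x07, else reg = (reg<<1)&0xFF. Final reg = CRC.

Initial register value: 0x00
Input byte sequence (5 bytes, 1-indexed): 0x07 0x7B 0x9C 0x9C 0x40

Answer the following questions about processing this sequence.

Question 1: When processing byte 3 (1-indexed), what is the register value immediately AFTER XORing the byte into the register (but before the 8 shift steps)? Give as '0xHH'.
Register before byte 3: 0x0D
Byte 3: 0x9C
0x0D XOR 0x9C = 0x91

Answer: 0x91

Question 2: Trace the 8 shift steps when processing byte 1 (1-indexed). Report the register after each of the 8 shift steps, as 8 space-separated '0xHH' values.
Register before byte 1: 0x00
After XOR with byte 0x07: 0x07

Answer: 0x0E 0x1C 0x38 0x70 0xE0 0xC7 0x89 0x15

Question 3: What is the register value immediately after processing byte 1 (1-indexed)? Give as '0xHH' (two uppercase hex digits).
Answer: 0x15

Derivation:
After byte 1 (0x07): reg=0x15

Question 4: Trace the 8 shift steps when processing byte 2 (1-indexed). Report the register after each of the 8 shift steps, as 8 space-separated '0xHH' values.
Answer: 0xDC 0xBF 0x79 0xF2 0xE3 0xC1 0x85 0x0D

Derivation:
After byte 1 (0x07): reg=0x15
Register before byte 2: 0x15
After XOR with byte 0x7B: 0x6E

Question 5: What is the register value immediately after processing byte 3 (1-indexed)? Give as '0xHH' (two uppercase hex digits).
After byte 1 (0x07): reg=0x15
After byte 2 (0x7B): reg=0x0D
After byte 3 (0x9C): reg=0xFE

Answer: 0xFE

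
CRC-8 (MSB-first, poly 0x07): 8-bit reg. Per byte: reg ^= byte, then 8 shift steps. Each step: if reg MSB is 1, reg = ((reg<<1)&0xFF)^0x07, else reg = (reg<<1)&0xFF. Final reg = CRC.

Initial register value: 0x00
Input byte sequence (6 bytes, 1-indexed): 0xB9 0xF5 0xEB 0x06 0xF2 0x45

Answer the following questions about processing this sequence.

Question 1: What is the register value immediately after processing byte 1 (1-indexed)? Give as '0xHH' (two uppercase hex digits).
Answer: 0x26

Derivation:
After byte 1 (0xB9): reg=0x26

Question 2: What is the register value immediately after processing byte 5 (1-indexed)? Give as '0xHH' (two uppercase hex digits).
Answer: 0x7B

Derivation:
After byte 1 (0xB9): reg=0x26
After byte 2 (0xF5): reg=0x37
After byte 3 (0xEB): reg=0x1A
After byte 4 (0x06): reg=0x54
After byte 5 (0xF2): reg=0x7B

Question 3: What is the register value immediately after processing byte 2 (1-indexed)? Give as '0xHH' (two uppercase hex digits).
Answer: 0x37

Derivation:
After byte 1 (0xB9): reg=0x26
After byte 2 (0xF5): reg=0x37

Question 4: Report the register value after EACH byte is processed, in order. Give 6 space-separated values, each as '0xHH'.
0x26 0x37 0x1A 0x54 0x7B 0xBA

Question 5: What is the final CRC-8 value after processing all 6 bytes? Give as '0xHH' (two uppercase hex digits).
Answer: 0xBA

Derivation:
After byte 1 (0xB9): reg=0x26
After byte 2 (0xF5): reg=0x37
After byte 3 (0xEB): reg=0x1A
After byte 4 (0x06): reg=0x54
After byte 5 (0xF2): reg=0x7B
After byte 6 (0x45): reg=0xBA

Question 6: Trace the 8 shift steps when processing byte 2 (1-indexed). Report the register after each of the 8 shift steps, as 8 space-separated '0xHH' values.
Answer: 0xA1 0x45 0x8A 0x13 0x26 0x4C 0x98 0x37

Derivation:
After byte 1 (0xB9): reg=0x26
Register before byte 2: 0x26
After XOR with byte 0xF5: 0xD3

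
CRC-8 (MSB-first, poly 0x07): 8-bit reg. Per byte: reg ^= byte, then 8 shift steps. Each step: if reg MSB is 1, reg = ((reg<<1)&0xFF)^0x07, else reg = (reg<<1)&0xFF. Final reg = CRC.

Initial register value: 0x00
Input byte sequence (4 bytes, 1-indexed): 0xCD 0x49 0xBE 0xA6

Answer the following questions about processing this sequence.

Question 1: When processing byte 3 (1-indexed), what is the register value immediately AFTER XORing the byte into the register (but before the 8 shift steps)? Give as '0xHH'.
Answer: 0x42

Derivation:
Register before byte 3: 0xFC
Byte 3: 0xBE
0xFC XOR 0xBE = 0x42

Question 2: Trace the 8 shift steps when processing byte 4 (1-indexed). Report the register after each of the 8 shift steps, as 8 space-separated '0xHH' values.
Answer: 0xDE 0xBB 0x71 0xE2 0xC3 0x81 0x05 0x0A

Derivation:
After byte 1 (0xCD): reg=0x6D
After byte 2 (0x49): reg=0xFC
After byte 3 (0xBE): reg=0xC9
Register before byte 4: 0xC9
After XOR with byte 0xA6: 0x6F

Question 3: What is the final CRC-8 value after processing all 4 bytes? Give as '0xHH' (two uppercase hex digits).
Answer: 0x0A

Derivation:
After byte 1 (0xCD): reg=0x6D
After byte 2 (0x49): reg=0xFC
After byte 3 (0xBE): reg=0xC9
After byte 4 (0xA6): reg=0x0A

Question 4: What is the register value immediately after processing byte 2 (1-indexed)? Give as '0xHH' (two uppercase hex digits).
Answer: 0xFC

Derivation:
After byte 1 (0xCD): reg=0x6D
After byte 2 (0x49): reg=0xFC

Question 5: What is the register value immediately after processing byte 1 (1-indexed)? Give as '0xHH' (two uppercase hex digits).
After byte 1 (0xCD): reg=0x6D

Answer: 0x6D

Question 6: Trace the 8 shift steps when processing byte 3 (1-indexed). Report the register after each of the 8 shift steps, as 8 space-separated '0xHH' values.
After byte 1 (0xCD): reg=0x6D
After byte 2 (0x49): reg=0xFC
Register before byte 3: 0xFC
After XOR with byte 0xBE: 0x42

Answer: 0x84 0x0F 0x1E 0x3C 0x78 0xF0 0xE7 0xC9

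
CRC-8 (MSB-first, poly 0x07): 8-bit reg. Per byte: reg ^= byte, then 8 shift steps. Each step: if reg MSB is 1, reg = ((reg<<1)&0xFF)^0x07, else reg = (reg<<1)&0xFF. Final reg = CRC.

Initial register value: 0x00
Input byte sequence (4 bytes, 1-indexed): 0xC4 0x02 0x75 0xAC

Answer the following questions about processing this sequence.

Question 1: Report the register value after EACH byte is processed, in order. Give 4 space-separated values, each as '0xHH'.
0x52 0xB7 0x40 0x8A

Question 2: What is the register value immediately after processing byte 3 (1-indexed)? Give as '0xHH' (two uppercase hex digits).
After byte 1 (0xC4): reg=0x52
After byte 2 (0x02): reg=0xB7
After byte 3 (0x75): reg=0x40

Answer: 0x40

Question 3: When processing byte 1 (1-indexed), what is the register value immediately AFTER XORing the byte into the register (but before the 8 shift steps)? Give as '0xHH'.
Answer: 0xC4

Derivation:
Register before byte 1: 0x00
Byte 1: 0xC4
0x00 XOR 0xC4 = 0xC4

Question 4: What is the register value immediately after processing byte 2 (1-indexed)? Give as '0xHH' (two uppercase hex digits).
After byte 1 (0xC4): reg=0x52
After byte 2 (0x02): reg=0xB7

Answer: 0xB7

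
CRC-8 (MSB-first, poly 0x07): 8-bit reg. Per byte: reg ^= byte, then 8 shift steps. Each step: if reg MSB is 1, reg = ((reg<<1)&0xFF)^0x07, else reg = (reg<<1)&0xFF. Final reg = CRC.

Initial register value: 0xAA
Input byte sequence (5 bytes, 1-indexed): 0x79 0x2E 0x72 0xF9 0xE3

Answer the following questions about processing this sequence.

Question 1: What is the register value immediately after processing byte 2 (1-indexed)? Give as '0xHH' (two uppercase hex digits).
After byte 1 (0x79): reg=0x37
After byte 2 (0x2E): reg=0x4F

Answer: 0x4F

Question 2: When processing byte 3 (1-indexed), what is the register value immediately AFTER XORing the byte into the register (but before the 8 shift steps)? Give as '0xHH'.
Answer: 0x3D

Derivation:
Register before byte 3: 0x4F
Byte 3: 0x72
0x4F XOR 0x72 = 0x3D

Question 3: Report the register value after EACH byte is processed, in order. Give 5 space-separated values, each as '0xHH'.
0x37 0x4F 0xB3 0xF1 0x7E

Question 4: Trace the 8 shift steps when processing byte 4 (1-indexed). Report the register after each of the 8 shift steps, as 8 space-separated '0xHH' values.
After byte 1 (0x79): reg=0x37
After byte 2 (0x2E): reg=0x4F
After byte 3 (0x72): reg=0xB3
Register before byte 4: 0xB3
After XOR with byte 0xF9: 0x4A

Answer: 0x94 0x2F 0x5E 0xBC 0x7F 0xFE 0xFB 0xF1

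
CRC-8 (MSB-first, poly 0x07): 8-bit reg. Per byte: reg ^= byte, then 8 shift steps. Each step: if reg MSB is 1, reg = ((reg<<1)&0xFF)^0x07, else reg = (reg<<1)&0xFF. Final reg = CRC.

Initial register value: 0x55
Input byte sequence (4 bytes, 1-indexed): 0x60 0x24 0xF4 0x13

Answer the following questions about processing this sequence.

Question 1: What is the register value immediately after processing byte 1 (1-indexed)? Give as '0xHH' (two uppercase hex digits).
Answer: 0x8B

Derivation:
After byte 1 (0x60): reg=0x8B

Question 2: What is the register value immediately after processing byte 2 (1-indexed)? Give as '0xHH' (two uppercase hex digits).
After byte 1 (0x60): reg=0x8B
After byte 2 (0x24): reg=0x44

Answer: 0x44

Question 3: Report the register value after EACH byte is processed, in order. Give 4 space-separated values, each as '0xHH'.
0x8B 0x44 0x19 0x36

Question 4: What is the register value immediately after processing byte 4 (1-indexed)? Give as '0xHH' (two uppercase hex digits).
Answer: 0x36

Derivation:
After byte 1 (0x60): reg=0x8B
After byte 2 (0x24): reg=0x44
After byte 3 (0xF4): reg=0x19
After byte 4 (0x13): reg=0x36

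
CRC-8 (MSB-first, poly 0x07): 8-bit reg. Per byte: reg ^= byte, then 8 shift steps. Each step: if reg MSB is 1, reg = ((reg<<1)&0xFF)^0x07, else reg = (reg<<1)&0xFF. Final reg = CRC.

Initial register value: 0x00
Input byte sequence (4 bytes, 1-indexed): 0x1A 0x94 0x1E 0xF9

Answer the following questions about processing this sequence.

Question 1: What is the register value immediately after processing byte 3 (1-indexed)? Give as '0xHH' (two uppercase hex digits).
Answer: 0xCA

Derivation:
After byte 1 (0x1A): reg=0x46
After byte 2 (0x94): reg=0x30
After byte 3 (0x1E): reg=0xCA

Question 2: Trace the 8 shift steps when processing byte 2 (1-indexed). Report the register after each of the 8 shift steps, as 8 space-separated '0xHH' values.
Answer: 0xA3 0x41 0x82 0x03 0x06 0x0C 0x18 0x30

Derivation:
After byte 1 (0x1A): reg=0x46
Register before byte 2: 0x46
After XOR with byte 0x94: 0xD2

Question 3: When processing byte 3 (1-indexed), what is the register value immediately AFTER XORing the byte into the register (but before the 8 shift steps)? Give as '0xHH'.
Register before byte 3: 0x30
Byte 3: 0x1E
0x30 XOR 0x1E = 0x2E

Answer: 0x2E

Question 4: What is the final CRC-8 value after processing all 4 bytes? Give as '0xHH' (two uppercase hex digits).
After byte 1 (0x1A): reg=0x46
After byte 2 (0x94): reg=0x30
After byte 3 (0x1E): reg=0xCA
After byte 4 (0xF9): reg=0x99

Answer: 0x99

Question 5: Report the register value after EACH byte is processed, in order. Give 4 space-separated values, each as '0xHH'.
0x46 0x30 0xCA 0x99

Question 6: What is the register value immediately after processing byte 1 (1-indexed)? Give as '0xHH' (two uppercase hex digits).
After byte 1 (0x1A): reg=0x46

Answer: 0x46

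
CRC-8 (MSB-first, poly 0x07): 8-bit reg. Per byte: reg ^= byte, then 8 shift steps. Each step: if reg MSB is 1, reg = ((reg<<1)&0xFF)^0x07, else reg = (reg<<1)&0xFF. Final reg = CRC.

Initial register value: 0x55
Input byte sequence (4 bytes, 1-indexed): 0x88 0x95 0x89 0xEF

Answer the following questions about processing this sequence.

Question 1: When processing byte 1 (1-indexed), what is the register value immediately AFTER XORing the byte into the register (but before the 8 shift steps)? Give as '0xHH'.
Answer: 0xDD

Derivation:
Register before byte 1: 0x55
Byte 1: 0x88
0x55 XOR 0x88 = 0xDD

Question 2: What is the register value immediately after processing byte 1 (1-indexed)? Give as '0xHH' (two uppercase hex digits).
Answer: 0x1D

Derivation:
After byte 1 (0x88): reg=0x1D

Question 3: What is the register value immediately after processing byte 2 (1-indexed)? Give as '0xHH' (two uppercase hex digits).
After byte 1 (0x88): reg=0x1D
After byte 2 (0x95): reg=0xB1

Answer: 0xB1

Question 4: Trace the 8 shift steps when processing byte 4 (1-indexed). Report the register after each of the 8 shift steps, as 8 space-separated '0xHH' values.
Answer: 0x8E 0x1B 0x36 0x6C 0xD8 0xB7 0x69 0xD2

Derivation:
After byte 1 (0x88): reg=0x1D
After byte 2 (0x95): reg=0xB1
After byte 3 (0x89): reg=0xA8
Register before byte 4: 0xA8
After XOR with byte 0xEF: 0x47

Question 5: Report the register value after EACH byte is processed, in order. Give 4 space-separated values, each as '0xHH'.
0x1D 0xB1 0xA8 0xD2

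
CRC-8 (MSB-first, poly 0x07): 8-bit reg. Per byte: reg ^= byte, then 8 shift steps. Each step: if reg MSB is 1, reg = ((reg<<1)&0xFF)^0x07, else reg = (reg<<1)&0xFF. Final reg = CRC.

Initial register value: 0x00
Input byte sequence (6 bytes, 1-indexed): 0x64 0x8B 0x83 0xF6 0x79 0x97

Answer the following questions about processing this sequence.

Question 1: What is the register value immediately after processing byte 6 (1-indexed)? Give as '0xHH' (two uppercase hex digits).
Answer: 0x28

Derivation:
After byte 1 (0x64): reg=0x3B
After byte 2 (0x8B): reg=0x19
After byte 3 (0x83): reg=0xCF
After byte 4 (0xF6): reg=0xAF
After byte 5 (0x79): reg=0x2C
After byte 6 (0x97): reg=0x28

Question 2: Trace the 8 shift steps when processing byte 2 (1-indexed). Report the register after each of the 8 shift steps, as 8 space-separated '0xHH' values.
Answer: 0x67 0xCE 0x9B 0x31 0x62 0xC4 0x8F 0x19

Derivation:
After byte 1 (0x64): reg=0x3B
Register before byte 2: 0x3B
After XOR with byte 0x8B: 0xB0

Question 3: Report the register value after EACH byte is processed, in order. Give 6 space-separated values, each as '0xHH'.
0x3B 0x19 0xCF 0xAF 0x2C 0x28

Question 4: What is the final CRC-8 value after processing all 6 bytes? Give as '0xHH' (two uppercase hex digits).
Answer: 0x28

Derivation:
After byte 1 (0x64): reg=0x3B
After byte 2 (0x8B): reg=0x19
After byte 3 (0x83): reg=0xCF
After byte 4 (0xF6): reg=0xAF
After byte 5 (0x79): reg=0x2C
After byte 6 (0x97): reg=0x28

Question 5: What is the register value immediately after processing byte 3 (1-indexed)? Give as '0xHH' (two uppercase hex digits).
After byte 1 (0x64): reg=0x3B
After byte 2 (0x8B): reg=0x19
After byte 3 (0x83): reg=0xCF

Answer: 0xCF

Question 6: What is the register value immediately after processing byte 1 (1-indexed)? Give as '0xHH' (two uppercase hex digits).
After byte 1 (0x64): reg=0x3B

Answer: 0x3B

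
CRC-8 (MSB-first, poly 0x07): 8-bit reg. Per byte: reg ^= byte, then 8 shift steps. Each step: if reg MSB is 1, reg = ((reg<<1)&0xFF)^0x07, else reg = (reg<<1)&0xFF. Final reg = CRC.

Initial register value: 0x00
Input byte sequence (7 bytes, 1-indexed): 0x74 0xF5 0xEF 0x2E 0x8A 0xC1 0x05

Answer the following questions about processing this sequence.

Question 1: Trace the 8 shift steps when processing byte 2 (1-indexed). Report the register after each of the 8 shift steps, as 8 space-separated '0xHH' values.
After byte 1 (0x74): reg=0x4B
Register before byte 2: 0x4B
After XOR with byte 0xF5: 0xBE

Answer: 0x7B 0xF6 0xEB 0xD1 0xA5 0x4D 0x9A 0x33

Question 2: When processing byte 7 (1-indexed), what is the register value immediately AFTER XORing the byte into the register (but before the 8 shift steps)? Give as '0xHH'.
Answer: 0x32

Derivation:
Register before byte 7: 0x37
Byte 7: 0x05
0x37 XOR 0x05 = 0x32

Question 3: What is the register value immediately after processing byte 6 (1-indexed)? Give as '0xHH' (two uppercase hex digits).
After byte 1 (0x74): reg=0x4B
After byte 2 (0xF5): reg=0x33
After byte 3 (0xEF): reg=0x1A
After byte 4 (0x2E): reg=0x8C
After byte 5 (0x8A): reg=0x12
After byte 6 (0xC1): reg=0x37

Answer: 0x37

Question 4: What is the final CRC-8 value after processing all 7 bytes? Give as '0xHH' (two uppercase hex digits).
After byte 1 (0x74): reg=0x4B
After byte 2 (0xF5): reg=0x33
After byte 3 (0xEF): reg=0x1A
After byte 4 (0x2E): reg=0x8C
After byte 5 (0x8A): reg=0x12
After byte 6 (0xC1): reg=0x37
After byte 7 (0x05): reg=0x9E

Answer: 0x9E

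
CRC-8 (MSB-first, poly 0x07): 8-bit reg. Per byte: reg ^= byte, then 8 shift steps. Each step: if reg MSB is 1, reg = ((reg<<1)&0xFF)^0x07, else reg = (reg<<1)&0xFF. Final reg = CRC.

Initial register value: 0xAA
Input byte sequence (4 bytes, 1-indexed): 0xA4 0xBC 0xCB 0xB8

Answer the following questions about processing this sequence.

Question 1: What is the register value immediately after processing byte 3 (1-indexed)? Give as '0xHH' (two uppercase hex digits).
Answer: 0xE0

Derivation:
After byte 1 (0xA4): reg=0x2A
After byte 2 (0xBC): reg=0xEB
After byte 3 (0xCB): reg=0xE0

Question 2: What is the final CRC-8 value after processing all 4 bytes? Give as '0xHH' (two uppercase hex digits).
After byte 1 (0xA4): reg=0x2A
After byte 2 (0xBC): reg=0xEB
After byte 3 (0xCB): reg=0xE0
After byte 4 (0xB8): reg=0x8F

Answer: 0x8F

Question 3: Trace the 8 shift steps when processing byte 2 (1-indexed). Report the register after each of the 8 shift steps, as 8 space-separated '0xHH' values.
After byte 1 (0xA4): reg=0x2A
Register before byte 2: 0x2A
After XOR with byte 0xBC: 0x96

Answer: 0x2B 0x56 0xAC 0x5F 0xBE 0x7B 0xF6 0xEB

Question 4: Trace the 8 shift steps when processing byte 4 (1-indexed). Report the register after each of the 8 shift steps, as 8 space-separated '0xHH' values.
Answer: 0xB0 0x67 0xCE 0x9B 0x31 0x62 0xC4 0x8F

Derivation:
After byte 1 (0xA4): reg=0x2A
After byte 2 (0xBC): reg=0xEB
After byte 3 (0xCB): reg=0xE0
Register before byte 4: 0xE0
After XOR with byte 0xB8: 0x58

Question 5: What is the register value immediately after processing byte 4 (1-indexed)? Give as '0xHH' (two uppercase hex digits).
After byte 1 (0xA4): reg=0x2A
After byte 2 (0xBC): reg=0xEB
After byte 3 (0xCB): reg=0xE0
After byte 4 (0xB8): reg=0x8F

Answer: 0x8F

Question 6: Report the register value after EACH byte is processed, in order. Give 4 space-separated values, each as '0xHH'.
0x2A 0xEB 0xE0 0x8F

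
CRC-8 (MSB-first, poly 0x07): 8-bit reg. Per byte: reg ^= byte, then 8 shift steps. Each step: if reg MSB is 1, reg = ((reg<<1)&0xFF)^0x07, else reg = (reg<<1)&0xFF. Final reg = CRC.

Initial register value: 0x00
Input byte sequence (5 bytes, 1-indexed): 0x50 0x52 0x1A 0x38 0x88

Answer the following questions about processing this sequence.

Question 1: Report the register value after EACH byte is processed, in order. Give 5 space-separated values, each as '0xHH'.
0xB7 0xB5 0x44 0x73 0xEF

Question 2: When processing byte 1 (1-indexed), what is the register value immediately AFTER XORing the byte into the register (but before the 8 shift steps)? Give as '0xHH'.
Register before byte 1: 0x00
Byte 1: 0x50
0x00 XOR 0x50 = 0x50

Answer: 0x50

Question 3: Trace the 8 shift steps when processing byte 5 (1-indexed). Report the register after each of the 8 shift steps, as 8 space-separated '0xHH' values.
After byte 1 (0x50): reg=0xB7
After byte 2 (0x52): reg=0xB5
After byte 3 (0x1A): reg=0x44
After byte 4 (0x38): reg=0x73
Register before byte 5: 0x73
After XOR with byte 0x88: 0xFB

Answer: 0xF1 0xE5 0xCD 0x9D 0x3D 0x7A 0xF4 0xEF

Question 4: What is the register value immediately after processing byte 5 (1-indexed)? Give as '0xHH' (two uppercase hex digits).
Answer: 0xEF

Derivation:
After byte 1 (0x50): reg=0xB7
After byte 2 (0x52): reg=0xB5
After byte 3 (0x1A): reg=0x44
After byte 4 (0x38): reg=0x73
After byte 5 (0x88): reg=0xEF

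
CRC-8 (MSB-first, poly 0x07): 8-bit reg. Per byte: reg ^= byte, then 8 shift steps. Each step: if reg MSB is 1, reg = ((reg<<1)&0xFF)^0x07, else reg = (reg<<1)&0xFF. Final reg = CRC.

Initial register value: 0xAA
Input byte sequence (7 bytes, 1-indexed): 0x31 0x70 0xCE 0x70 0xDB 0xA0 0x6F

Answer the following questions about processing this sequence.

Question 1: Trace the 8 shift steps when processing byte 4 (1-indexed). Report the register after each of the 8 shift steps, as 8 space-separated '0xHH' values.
After byte 1 (0x31): reg=0xC8
After byte 2 (0x70): reg=0x21
After byte 3 (0xCE): reg=0x83
Register before byte 4: 0x83
After XOR with byte 0x70: 0xF3

Answer: 0xE1 0xC5 0x8D 0x1D 0x3A 0x74 0xE8 0xD7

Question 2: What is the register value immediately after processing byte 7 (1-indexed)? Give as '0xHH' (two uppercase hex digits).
After byte 1 (0x31): reg=0xC8
After byte 2 (0x70): reg=0x21
After byte 3 (0xCE): reg=0x83
After byte 4 (0x70): reg=0xD7
After byte 5 (0xDB): reg=0x24
After byte 6 (0xA0): reg=0x95
After byte 7 (0x6F): reg=0xE8

Answer: 0xE8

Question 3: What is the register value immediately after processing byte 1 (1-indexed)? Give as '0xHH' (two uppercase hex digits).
After byte 1 (0x31): reg=0xC8

Answer: 0xC8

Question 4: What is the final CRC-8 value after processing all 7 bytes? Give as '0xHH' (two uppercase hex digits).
After byte 1 (0x31): reg=0xC8
After byte 2 (0x70): reg=0x21
After byte 3 (0xCE): reg=0x83
After byte 4 (0x70): reg=0xD7
After byte 5 (0xDB): reg=0x24
After byte 6 (0xA0): reg=0x95
After byte 7 (0x6F): reg=0xE8

Answer: 0xE8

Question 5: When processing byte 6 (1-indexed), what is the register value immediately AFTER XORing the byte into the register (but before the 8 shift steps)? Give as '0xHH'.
Answer: 0x84

Derivation:
Register before byte 6: 0x24
Byte 6: 0xA0
0x24 XOR 0xA0 = 0x84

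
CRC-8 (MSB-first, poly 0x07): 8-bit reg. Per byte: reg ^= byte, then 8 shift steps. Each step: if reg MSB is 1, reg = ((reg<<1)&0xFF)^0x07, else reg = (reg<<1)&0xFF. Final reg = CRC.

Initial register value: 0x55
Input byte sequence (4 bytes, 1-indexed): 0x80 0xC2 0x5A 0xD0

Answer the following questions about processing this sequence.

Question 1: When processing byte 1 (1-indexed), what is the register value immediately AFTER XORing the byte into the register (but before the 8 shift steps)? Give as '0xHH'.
Answer: 0xD5

Derivation:
Register before byte 1: 0x55
Byte 1: 0x80
0x55 XOR 0x80 = 0xD5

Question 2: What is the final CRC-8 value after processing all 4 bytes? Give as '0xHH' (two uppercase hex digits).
After byte 1 (0x80): reg=0x25
After byte 2 (0xC2): reg=0xBB
After byte 3 (0x5A): reg=0xA9
After byte 4 (0xD0): reg=0x68

Answer: 0x68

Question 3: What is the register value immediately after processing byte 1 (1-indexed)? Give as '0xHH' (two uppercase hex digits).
Answer: 0x25

Derivation:
After byte 1 (0x80): reg=0x25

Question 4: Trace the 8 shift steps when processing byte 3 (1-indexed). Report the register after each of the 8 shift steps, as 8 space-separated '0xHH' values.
After byte 1 (0x80): reg=0x25
After byte 2 (0xC2): reg=0xBB
Register before byte 3: 0xBB
After XOR with byte 0x5A: 0xE1

Answer: 0xC5 0x8D 0x1D 0x3A 0x74 0xE8 0xD7 0xA9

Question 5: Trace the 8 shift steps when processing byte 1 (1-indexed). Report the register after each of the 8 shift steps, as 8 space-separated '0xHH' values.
Register before byte 1: 0x55
After XOR with byte 0x80: 0xD5

Answer: 0xAD 0x5D 0xBA 0x73 0xE6 0xCB 0x91 0x25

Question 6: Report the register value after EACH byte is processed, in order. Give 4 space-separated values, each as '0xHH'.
0x25 0xBB 0xA9 0x68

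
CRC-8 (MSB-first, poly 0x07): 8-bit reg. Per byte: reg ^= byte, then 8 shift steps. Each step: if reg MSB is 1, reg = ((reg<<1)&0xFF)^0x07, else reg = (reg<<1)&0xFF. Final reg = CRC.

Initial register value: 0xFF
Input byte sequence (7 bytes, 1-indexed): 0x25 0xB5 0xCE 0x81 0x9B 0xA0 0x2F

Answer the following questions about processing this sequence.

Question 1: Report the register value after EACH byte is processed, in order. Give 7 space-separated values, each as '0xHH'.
0x08 0x3A 0xC2 0xCE 0xAC 0x24 0x31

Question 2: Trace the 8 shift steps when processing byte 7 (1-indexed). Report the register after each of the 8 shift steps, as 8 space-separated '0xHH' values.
Answer: 0x16 0x2C 0x58 0xB0 0x67 0xCE 0x9B 0x31

Derivation:
After byte 1 (0x25): reg=0x08
After byte 2 (0xB5): reg=0x3A
After byte 3 (0xCE): reg=0xC2
After byte 4 (0x81): reg=0xCE
After byte 5 (0x9B): reg=0xAC
After byte 6 (0xA0): reg=0x24
Register before byte 7: 0x24
After XOR with byte 0x2F: 0x0B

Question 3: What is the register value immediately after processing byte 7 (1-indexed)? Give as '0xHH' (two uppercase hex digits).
Answer: 0x31

Derivation:
After byte 1 (0x25): reg=0x08
After byte 2 (0xB5): reg=0x3A
After byte 3 (0xCE): reg=0xC2
After byte 4 (0x81): reg=0xCE
After byte 5 (0x9B): reg=0xAC
After byte 6 (0xA0): reg=0x24
After byte 7 (0x2F): reg=0x31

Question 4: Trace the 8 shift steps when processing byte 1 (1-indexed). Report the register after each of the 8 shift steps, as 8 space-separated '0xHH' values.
Answer: 0xB3 0x61 0xC2 0x83 0x01 0x02 0x04 0x08

Derivation:
Register before byte 1: 0xFF
After XOR with byte 0x25: 0xDA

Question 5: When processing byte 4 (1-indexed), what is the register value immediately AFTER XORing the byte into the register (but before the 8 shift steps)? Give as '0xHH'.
Register before byte 4: 0xC2
Byte 4: 0x81
0xC2 XOR 0x81 = 0x43

Answer: 0x43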